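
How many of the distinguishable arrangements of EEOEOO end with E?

10

Fix E in the last position and arrange the remaining 5 letters.
Those 5 letters have E appearing twice and O appearing 3 times, giving (5)!/(3!·2!) = 10.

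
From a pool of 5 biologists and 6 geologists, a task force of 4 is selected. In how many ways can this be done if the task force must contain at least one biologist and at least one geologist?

310

With no constraint there are C(11,4) = 330 possible selections.
Selections missing a whole group: no biologists → C(6,4) = 15; no geologists → C(5,4) = 5.
Both groups omitted at once is impossible, so 330 − 20 = 310.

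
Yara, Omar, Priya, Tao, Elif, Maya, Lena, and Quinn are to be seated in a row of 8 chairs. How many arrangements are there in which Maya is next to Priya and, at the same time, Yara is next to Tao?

2880

Treat {Maya,Priya} as one block (2 orders) and {Yara,Tao} as another (2 orders).
That leaves 6 units to arrange: 2 × 2 × 6! = 4 × 720 = 2880.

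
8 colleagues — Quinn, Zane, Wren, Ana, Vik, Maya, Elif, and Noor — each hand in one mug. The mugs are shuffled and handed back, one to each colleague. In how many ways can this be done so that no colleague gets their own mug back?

This is the derangement count D_8: permutations of 8 items with no fixed point.
By inclusion–exclusion this is Σ_{j=0}^{8} (−1)^j C(8,j)·(8−j)!.
Computing: 40320 − 40320 + 20160 − 6720 + 1680 − 336 + 56 − 8 + 1 = 14833.

14833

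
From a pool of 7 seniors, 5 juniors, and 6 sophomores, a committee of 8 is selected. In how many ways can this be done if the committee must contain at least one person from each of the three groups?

41811

Total 8-person selections from all 18: C(18,8) = 43758.
Subtract selections that omit an entire group: no seniors → C(11,8) = 165; no juniors → C(13,8) = 1287; no sophomores → C(12,8) = 495.
Add back selections omitting two groups (i.e. drawn from a single group): C(7,8) + C(5,8) + C(6,8) = 0.
By inclusion–exclusion: 43758 − 1947 + 0 = 41811.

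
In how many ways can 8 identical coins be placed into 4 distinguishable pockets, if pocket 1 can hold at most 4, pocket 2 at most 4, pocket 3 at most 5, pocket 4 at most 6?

By stars and bars, unrestricted non-negative solutions to x_1+…+x_4 = 8 number C(8+3,3) = 165.
Subtract solutions that violate a single cap (substitute x_i' = x_i − (cap_i+1)): x_1 ≥ 5 gives C(6,3) = 20; x_2 ≥ 5 gives C(6,3) = 20; x_3 ≥ 6 gives C(5,3) = 10; x_4 ≥ 7 gives C(4,3) = 4. Together 54.
No two caps can be exceeded simultaneously, so the pair terms are all 0.
By inclusion–exclusion the count is 165 − 54 + 0 = 111.

111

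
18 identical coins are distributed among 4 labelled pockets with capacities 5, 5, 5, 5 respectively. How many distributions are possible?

10

Ignoring the caps, the number of non-negative solutions to x_1+…+x_4 = 18 is C(21,3) = 1330.
Subtract solutions that violate a single cap (substitute x_i' = x_i − (cap_i+1)): x_1 ≥ 6 gives C(15,3) = 455; x_2 ≥ 6 gives C(15,3) = 455; x_3 ≥ 6 gives C(15,3) = 455; x_4 ≥ 6 gives C(15,3) = 455. Together 1820.
Add back pairs where two caps are both exceeded: 84 + 84 + 84 + 84 + 84 + 84 = 504.
Subtract triples: 1 + 1 + 1 + 1 = 4.
By inclusion–exclusion the count is 1330 − 1820 + 504 − 4 = 10.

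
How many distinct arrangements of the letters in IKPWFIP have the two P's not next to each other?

900

There are 7!/(2!·2!) = 1260 arrangements of IKPWFIP in total.
If the two P's are adjacent, glue them into one block, leaving 6 items to arrange: (6)!/(2!) = 360 ways.
Hence 1260 − 360 = 900.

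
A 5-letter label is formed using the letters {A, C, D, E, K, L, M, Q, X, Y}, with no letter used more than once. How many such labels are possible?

This is a permutation of 5 out of 10: P(10,5) = 10!/5!.
That product is 10 × 9 × 8 × 7 × 6 = 30240.

30240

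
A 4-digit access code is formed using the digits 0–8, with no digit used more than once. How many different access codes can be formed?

With no repetition, fill the 4 digits in order: 9 choices, then 8, down to 6.
9 × 8 × 7 × 6 = 3024.

3024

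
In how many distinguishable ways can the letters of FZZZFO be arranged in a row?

60

FZZZFO has 6 letters with F appearing twice and Z appearing 3 times.
So there are 6! / (3!·2!) = 60 distinguishable arrangements.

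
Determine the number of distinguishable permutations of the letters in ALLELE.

60

Letter multiplicities in ALLELE: A×1, E×2, L×3.
So there are 6! / (3!·2!) = 60 distinguishable arrangements.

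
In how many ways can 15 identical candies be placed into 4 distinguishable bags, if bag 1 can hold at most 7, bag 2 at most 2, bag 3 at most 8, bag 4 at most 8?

Without the upper bounds there are C(18,3) = 816 ways to split 15 among 4 bags.
Subtract solutions that violate a single cap (substitute x_i' = x_i − (cap_i+1)): x_1 ≥ 8 gives C(10,3) = 120; x_2 ≥ 3 gives C(15,3) = 455; x_3 ≥ 9 gives C(9,3) = 84; x_4 ≥ 9 gives C(9,3) = 84. Together 743.
Add back pairs where two caps are both exceeded: 35 + 0 + 0 + 20 + 20 + 0 = 75.
By inclusion–exclusion the count is 816 − 743 + 75 = 148.

148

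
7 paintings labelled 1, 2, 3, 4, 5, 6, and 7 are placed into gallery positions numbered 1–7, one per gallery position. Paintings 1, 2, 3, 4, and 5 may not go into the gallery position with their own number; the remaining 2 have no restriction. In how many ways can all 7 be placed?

2428

Let Aᵢ (for 1 ≤ i ≤ 5) be the placements that put painting i in its forbidden gallery position. Any j of these fix j positions, leaving (7−j)! ways to fill the rest, and there are C(5,j) ways to pick which j.
By inclusion–exclusion, the number of valid placements is Σ_{j=0}^{5} (−1)^j C(5,j)·(7−j)!.
Computing: 5040 − 3600 + 1200 − 240 + 30 − 2 = 2428.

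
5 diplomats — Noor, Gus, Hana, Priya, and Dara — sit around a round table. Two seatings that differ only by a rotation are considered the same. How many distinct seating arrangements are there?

24

Around a circle, 5 distinct people have 5!/5 = (4)! = 24 rotationally distinct seatings.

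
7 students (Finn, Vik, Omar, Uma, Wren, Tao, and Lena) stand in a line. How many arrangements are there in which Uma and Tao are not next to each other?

3600

There are 7! = 5040 arrangements in all. If Uma and Tao are adjacent, merging them into one block gives 2·(6)! = 1440 arrangements.
Complementary counting: 5040 − 1440 = 3600.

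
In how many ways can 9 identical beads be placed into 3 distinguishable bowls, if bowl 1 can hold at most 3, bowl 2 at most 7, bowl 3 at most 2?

9

Without the upper bounds there are C(11,2) = 55 ways to split 9 among 3 bowls.
Subtract solutions that violate a single cap (substitute x_i' = x_i − (cap_i+1)): x_1 ≥ 4 gives C(7,2) = 21; x_2 ≥ 8 gives C(3,2) = 3; x_3 ≥ 3 gives C(8,2) = 28. Together 52.
Add back pairs where two caps are both exceeded: 0 + 6 + 0 = 6.
By inclusion–exclusion the count is 55 − 52 + 6 = 9.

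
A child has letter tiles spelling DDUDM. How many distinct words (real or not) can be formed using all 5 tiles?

20

Letter multiplicities in DDUDM: D×3, M×1, U×1.
So there are 5! / (3!) = 20 distinguishable arrangements.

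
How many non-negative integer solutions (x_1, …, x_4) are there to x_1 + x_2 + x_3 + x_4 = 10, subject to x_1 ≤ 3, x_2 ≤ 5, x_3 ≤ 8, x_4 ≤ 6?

Ignoring the caps, the number of non-negative solutions to x_1+…+x_4 = 10 is C(13,3) = 286.
Subtract solutions that violate a single cap (substitute x_i' = x_i − (cap_i+1)): x_1 ≥ 4 gives C(9,3) = 84; x_2 ≥ 6 gives C(7,3) = 35; x_3 ≥ 9 gives C(4,3) = 4; x_4 ≥ 7 gives C(6,3) = 20. Together 143.
Add back pairs where two caps are both exceeded: 1 + 0 + 0 + 0 + 0 + 0 = 1.
By inclusion–exclusion the count is 286 − 143 + 1 = 144.

144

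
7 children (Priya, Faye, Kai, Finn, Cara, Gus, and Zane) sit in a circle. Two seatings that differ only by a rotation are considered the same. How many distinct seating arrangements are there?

Around a circle, 7 distinct people have 7!/7 = (6)! = 720 rotationally distinct seatings.

720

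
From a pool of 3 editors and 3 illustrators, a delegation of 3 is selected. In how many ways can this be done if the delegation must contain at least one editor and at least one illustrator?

18

Unrestricted: C(6,3) = 20 ways to pick any 3 of the 6.
Subtract selections that omit an entire group: no editors → C(3,3) = 1; no illustrators → C(3,3) = 1.
Both groups omitted at once is impossible, so 20 − 2 = 18.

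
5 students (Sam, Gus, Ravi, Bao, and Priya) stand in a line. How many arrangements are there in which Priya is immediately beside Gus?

Place the 3 others and the Priya-Gus pair as 4 objects in a line; the pair has 2 internal arrangements.
So the count is 2·(4)! = 48.

48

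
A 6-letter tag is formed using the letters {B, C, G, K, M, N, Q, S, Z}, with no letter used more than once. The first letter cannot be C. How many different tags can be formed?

53760

The first letter has 9−1 = 8 choices (anything except C).
The remaining 5 letters are filled from the other 8 symbols without repetition: 8 × 7 × 6 × 5 × 4 = 6720.
Total: 8 × 6720 = 53760.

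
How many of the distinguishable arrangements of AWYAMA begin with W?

With the first slot taken by W, it remains to arrange the other 5 letters (AYAMA).
Those 5 letters have A appearing 3 times, giving (5)!/(3!) = 20.

20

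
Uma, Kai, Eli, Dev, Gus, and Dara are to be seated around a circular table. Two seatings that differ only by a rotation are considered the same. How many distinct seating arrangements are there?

Fix one person's seat to break rotational symmetry; the remaining 5 people can be arranged in (5)! = 120 ways.

120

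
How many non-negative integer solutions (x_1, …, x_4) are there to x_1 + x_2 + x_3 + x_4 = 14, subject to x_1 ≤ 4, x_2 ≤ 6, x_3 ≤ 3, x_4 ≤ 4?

Ignoring the caps, the number of non-negative solutions to x_1+…+x_4 = 14 is C(17,3) = 680.
Subtract solutions that violate a single cap (substitute x_i' = x_i − (cap_i+1)): x_1 ≥ 5 gives C(12,3) = 220; x_2 ≥ 7 gives C(10,3) = 120; x_3 ≥ 4 gives C(13,3) = 286; x_4 ≥ 5 gives C(12,3) = 220. Together 846.
Add back pairs where two caps are both exceeded: 10 + 56 + 35 + 20 + 10 + 56 = 187.
Subtract triples: 0 + 0 + 1 + 0 = 1.
By inclusion–exclusion the count is 680 − 846 + 187 − 1 = 20.

20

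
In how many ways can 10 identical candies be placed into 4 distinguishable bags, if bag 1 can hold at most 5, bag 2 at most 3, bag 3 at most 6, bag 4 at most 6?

Ignoring the caps, the number of non-negative solutions to x_1+…+x_4 = 10 is C(13,3) = 286.
Subtract solutions that violate a single cap (substitute x_i' = x_i − (cap_i+1)): x_1 ≥ 6 gives C(7,3) = 35; x_2 ≥ 4 gives C(9,3) = 84; x_3 ≥ 7 gives C(6,3) = 20; x_4 ≥ 7 gives C(6,3) = 20. Together 159.
Add back pairs where two caps are both exceeded: 1 + 0 + 0 + 0 + 0 + 0 = 1.
By inclusion–exclusion the count is 286 − 159 + 1 = 128.

128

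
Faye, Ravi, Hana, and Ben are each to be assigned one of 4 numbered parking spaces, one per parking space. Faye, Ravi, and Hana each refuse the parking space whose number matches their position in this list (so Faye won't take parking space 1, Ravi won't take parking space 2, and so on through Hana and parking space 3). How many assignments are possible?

Let Aᵢ (for i ∈ {1, 2, 3}) be the placements that put person i in their forbidden parking space. Any j of these fix j positions, leaving (4−j)! ways to fill the rest, and there are C(3,j) ways to pick which j.
By inclusion–exclusion, the number of valid placements is Σ_{j=0}^{3} (−1)^j C(3,j)·(4−j)!.
Computing: 24 − 18 + 6 − 1 = 11.

11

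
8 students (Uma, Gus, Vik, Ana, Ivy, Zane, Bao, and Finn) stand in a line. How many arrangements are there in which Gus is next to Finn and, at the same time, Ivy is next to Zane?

Treat {Gus,Finn} as one block (2 orders) and {Ivy,Zane} as another (2 orders).
That leaves 6 units to arrange: 2 × 2 × 6! = 4 × 720 = 2880.

2880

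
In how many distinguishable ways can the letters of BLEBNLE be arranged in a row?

BLEBNLE has 7 letters with B appearing twice, E appearing twice, and L appearing twice.
So there are 7! / (2!·2!·2!) = 630 distinguishable arrangements.

630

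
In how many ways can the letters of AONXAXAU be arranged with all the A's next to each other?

Treat the 3 copies of A as a single block. The multiset to arrange is then {AAA, N, O, U, X, X}, 6 items in all.
That gives (6)!/(2!) = 360 arrangements.

360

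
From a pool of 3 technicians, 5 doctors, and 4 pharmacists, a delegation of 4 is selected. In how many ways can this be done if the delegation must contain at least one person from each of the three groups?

Total 4-person selections from all 12: C(12,4) = 495.
Selections missing a whole group: no technicians → C(9,4) = 126; no doctors → C(7,4) = 35; no pharmacists → C(8,4) = 70.
Add back selections omitting two groups (i.e. drawn from a single group): C(3,4) + C(5,4) + C(4,4) = 6.
By inclusion–exclusion: 495 − 231 + 6 = 270.

270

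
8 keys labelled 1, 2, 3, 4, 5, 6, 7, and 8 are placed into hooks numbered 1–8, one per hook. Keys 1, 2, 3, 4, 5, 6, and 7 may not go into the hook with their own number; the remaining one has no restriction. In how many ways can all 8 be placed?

16687

Let Aᵢ (for 1 ≤ i ≤ 7) be the placements that put key i in its forbidden hook. Any j of these fix j positions, leaving (8−j)! ways to fill the rest, and there are C(7,j) ways to pick which j.
By inclusion–exclusion, the number of valid placements is Σ_{j=0}^{7} (−1)^j C(7,j)·(8−j)!.
Computing: 40320 − 35280 + 15120 − 4200 + 840 − 126 + 14 − 1 = 16687.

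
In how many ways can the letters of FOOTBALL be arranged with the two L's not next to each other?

7560

Total arrangements of FOOTBALL: 8!/(2!·2!) = 10080.
If the two L's are adjacent, glue them into one block, leaving 7 items to arrange: (7)!/(2!) = 2520 ways.
Hence 10080 − 2520 = 7560.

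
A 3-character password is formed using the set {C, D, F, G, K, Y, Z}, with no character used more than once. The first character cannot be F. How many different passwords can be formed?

The first character has 7−1 = 6 choices (anything except F).
The remaining 2 characters are filled from the other 6 symbols without repetition: 6 × 5 = 30.
Total: 6 × 30 = 180.

180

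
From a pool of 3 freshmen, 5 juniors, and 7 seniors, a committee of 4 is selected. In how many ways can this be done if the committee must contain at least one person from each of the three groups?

Total 4-person selections from all 15: C(15,4) = 1365.
Selections missing a whole group: no freshmen → C(12,4) = 495; no juniors → C(10,4) = 210; no seniors → C(8,4) = 70.
Add back selections omitting two groups (i.e. drawn from a single group): C(3,4) + C(5,4) + C(7,4) = 40.
By inclusion–exclusion: 1365 − 775 + 40 = 630.

630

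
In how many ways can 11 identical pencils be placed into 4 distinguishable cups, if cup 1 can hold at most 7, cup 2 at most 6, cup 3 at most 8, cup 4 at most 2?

139

Without the upper bounds there are C(14,3) = 364 ways to split 11 among 4 cups.
Subtract solutions that violate a single cap (substitute x_i' = x_i − (cap_i+1)): x_1 ≥ 8 gives C(6,3) = 20; x_2 ≥ 7 gives C(7,3) = 35; x_3 ≥ 9 gives C(5,3) = 10; x_4 ≥ 3 gives C(11,3) = 165. Together 230.
Add back pairs where two caps are both exceeded: 0 + 0 + 1 + 0 + 4 + 0 = 5.
By inclusion–exclusion the count is 364 − 230 + 5 = 139.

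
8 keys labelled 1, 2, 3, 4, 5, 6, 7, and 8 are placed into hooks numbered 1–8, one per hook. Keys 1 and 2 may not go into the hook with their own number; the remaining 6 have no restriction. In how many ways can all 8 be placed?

Let Aᵢ (for i ∈ {1, 2}) be the placements that put key i in its forbidden hook. Any j of these fix j positions, leaving (8−j)! ways to fill the rest, and there are C(2,j) ways to pick which j.
By inclusion–exclusion, the number of valid placements is Σ_{j=0}^{2} (−1)^j C(2,j)·(8−j)!.
Computing: 40320 − 10080 + 720 = 30960.

30960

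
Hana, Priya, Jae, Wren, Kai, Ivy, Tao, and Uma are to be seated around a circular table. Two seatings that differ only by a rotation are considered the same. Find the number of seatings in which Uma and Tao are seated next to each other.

1440

Glue Uma and Tao into a block (2 internal orders). Seating 7 units around a circle gives (6)! arrangements.
So 2 × (6)! = 2 × 720 = 1440.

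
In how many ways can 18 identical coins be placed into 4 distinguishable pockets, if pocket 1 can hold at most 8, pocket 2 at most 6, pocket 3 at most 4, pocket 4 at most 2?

Without the upper bounds there are C(21,3) = 1330 ways to split 18 among 4 pockets.
Subtract solutions that violate a single cap (substitute x_i' = x_i − (cap_i+1)): x_1 ≥ 9 gives C(12,3) = 220; x_2 ≥ 7 gives C(14,3) = 364; x_3 ≥ 5 gives C(16,3) = 560; x_4 ≥ 3 gives C(18,3) = 816. Together 1960.
Add back pairs where two caps are both exceeded: 10 + 35 + 84 + 84 + 165 + 286 = 664.
Subtract triples: 0 + 0 + 4 + 20 = 24.
By inclusion–exclusion the count is 1330 − 1960 + 664 − 24 = 10.

10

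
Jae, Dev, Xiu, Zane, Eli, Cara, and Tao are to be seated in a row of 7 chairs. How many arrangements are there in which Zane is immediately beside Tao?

Place the 5 others and the Zane-Tao pair as 6 objects in a line; the pair has 2 internal arrangements.
So the count is 2·(6)! = 1440.

1440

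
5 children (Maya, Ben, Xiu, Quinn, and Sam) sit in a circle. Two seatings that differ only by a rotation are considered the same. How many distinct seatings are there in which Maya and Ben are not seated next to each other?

Without the restriction there are (4)! = 24 seatings.
Those with Maya next to Ben: fuse the pair into one unit and seat 4 units around a circle — 2·(3)! = 12.
Subtracting, 24 − 12 = 12.

12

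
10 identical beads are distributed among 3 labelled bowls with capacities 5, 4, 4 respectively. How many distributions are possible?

10

Ignoring the caps, the number of non-negative solutions to x_1+…+x_3 = 10 is C(12,2) = 66.
Subtract solutions that violate a single cap (substitute x_i' = x_i − (cap_i+1)): x_1 ≥ 6 gives C(6,2) = 15; x_2 ≥ 5 gives C(7,2) = 21; x_3 ≥ 5 gives C(7,2) = 21. Together 57.
Add back pairs where two caps are both exceeded: 0 + 0 + 1 = 1.
By inclusion–exclusion the count is 66 − 57 + 1 = 10.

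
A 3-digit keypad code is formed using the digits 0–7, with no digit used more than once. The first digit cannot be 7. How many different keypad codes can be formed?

294

The first digit has 8−1 = 7 choices (anything except 7).
The remaining 2 digits are filled from the other 7 symbols without repetition: 7 × 6 = 42.
Total: 7 × 42 = 294.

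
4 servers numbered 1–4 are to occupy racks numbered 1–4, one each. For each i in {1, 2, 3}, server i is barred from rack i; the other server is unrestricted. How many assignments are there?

11

Let Aᵢ (for i ∈ {1, 2, 3}) be the placements that put server i in its forbidden rack. Any j of these fix j positions, leaving (4−j)! ways to fill the rest, and there are C(3,j) ways to pick which j.
By inclusion–exclusion, the number of valid placements is Σ_{j=0}^{3} (−1)^j C(3,j)·(4−j)!.
Computing: 24 − 18 + 6 − 1 = 11.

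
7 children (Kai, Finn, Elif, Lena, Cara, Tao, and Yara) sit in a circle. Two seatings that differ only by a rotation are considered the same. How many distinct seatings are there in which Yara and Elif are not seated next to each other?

480

Without the restriction there are (6)! = 720 seatings.
Those with Yara next to Elif: fuse the pair into one unit and seat 6 units around a circle — 2·(5)! = 240.
Subtracting, 720 − 240 = 480.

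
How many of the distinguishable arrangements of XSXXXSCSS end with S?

Fix S in the last position and arrange the remaining 8 letters.
Those 8 letters have S appearing 3 times and X appearing 4 times, giving (8)!/(4!·3!) = 280.

280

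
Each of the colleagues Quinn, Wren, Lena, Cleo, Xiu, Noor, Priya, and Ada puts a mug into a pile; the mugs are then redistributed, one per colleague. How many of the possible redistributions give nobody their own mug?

14833

Let Aᵢ be the assignments in which colleague i gets their own mug. We want the size of the complement of A₁∪…∪A_8.
By inclusion–exclusion this is Σ_{j=0}^{8} (−1)^j C(8,j)·(8−j)!.
Computing: 40320 − 40320 + 20160 − 6720 + 1680 − 336 + 56 − 8 + 1 = 14833.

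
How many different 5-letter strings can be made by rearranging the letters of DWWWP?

20

DWWWP has 5 letters with W appearing 3 times.
The number of distinct arrangements is 5!/(3!) = 120/6 = 20.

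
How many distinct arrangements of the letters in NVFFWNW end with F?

180

With the last slot taken by F, it remains to arrange the other 6 letters (NVFWNW).
Those 6 letters have N appearing twice and W appearing twice, giving (6)!/(2!·2!) = 180.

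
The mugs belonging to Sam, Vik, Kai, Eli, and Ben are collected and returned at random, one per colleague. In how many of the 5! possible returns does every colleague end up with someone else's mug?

44

This is the derangement count D_5: permutations of 5 items with no fixed point.
By inclusion–exclusion this is Σ_{j=0}^{5} (−1)^j C(5,j)·(5−j)!.
Computing: 120 − 120 + 60 − 20 + 5 − 1 = 44.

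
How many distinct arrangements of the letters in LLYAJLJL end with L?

420

Fix L in the last position and arrange the remaining 7 letters.
Those 7 letters have J appearing twice and L appearing 3 times, giving (7)!/(3!·2!) = 420.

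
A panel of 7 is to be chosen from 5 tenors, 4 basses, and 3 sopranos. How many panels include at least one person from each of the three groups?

With no constraint there are C(12,7) = 792 possible selections.
Subtract selections that omit an entire group: no tenors → C(7,7) = 1; no basses → C(8,7) = 8; no sopranos → C(9,7) = 36.
Add back selections omitting two groups (i.e. drawn from a single group): C(5,7) + C(4,7) + C(3,7) = 0.
By inclusion–exclusion: 792 − 45 + 0 = 747.

747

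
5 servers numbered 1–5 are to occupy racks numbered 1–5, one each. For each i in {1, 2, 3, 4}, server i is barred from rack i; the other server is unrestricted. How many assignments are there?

Let Aᵢ (for 1 ≤ i ≤ 4) be the placements that put server i in its forbidden rack. Any j of these fix j positions, leaving (5−j)! ways to fill the rest, and there are C(4,j) ways to pick which j.
By inclusion–exclusion, the number of valid placements is Σ_{j=0}^{4} (−1)^j C(4,j)·(5−j)!.
Computing: 120 − 96 + 36 − 8 + 1 = 53.

53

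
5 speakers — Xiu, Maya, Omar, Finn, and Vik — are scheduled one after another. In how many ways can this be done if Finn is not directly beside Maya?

There are 5! = 120 arrangements in all. If Finn and Maya are adjacent, merging them into one block gives 2·(4)! = 48 arrangements.
Complementary counting: 120 − 48 = 72.

72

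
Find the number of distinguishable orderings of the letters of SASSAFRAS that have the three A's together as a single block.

210

Treat the 3 copies of A as a single block. The multiset to arrange is then {AAA, F, R, S, S, S, S}, 7 items in all.
That gives (7)!/(4!) = 210 arrangements.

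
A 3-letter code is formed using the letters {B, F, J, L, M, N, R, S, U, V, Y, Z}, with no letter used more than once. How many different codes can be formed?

1320

With no repetition, fill the 3 letters in order: 12 choices, then 11, down to 10.
12 × 11 × 10 = 1320.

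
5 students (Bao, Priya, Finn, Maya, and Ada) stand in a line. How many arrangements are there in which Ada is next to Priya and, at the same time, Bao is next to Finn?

Treat {Ada,Priya} as one block (2 orders) and {Bao,Finn} as another (2 orders).
That leaves 3 units to arrange: 2 × 2 × 3! = 4 × 6 = 24.

24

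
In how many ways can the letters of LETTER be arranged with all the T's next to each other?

60

Treat the 2 copies of T as a single block. The multiset to arrange is then {TT, E, E, L, R}, 5 items in all.
That gives (5)!/(2!) = 60 arrangements.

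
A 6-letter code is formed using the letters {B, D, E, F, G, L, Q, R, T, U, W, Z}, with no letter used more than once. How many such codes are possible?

665280

This is a permutation of 6 out of 12: P(12,6) = 12!/6!.
That product is 12 × 11 × 10 × 9 × 8 × 7 = 665280.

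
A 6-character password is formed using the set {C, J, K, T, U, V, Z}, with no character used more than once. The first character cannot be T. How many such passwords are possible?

4320

The first character has 7−1 = 6 choices (anything except T).
The remaining 5 characters are filled from the other 6 symbols without repetition: 6 × 5 × 4 × 3 × 2 = 720.
Total: 6 × 720 = 4320.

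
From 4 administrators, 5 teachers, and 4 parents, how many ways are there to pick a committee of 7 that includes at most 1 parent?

372

Split by how many parents are chosen (0 through 1).
Sum: C(4,0)·C(9,7) + C(4,1)·C(9,6) = 36 + 336 = 372.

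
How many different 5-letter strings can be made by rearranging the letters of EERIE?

20

Letter multiplicities in EERIE: E×3, I×1, R×1.
So there are 5! / (3!) = 20 distinguishable arrangements.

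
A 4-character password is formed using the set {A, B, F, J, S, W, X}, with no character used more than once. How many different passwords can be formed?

840

This is a permutation of 4 out of 7: P(7,4) = 7!/3!.
7 × 6 × 5 × 4 = 840.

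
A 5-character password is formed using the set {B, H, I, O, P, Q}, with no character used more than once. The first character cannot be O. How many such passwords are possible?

The first character has 6−1 = 5 choices (anything except O).
The remaining 4 characters are filled from the other 5 symbols without repetition: 5 × 4 × 3 × 2 = 120.
Total: 5 × 120 = 600.

600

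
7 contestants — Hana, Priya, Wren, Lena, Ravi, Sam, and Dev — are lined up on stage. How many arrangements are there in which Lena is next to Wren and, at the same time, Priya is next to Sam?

480

Treat {Lena,Wren} as one block (2 orders) and {Priya,Sam} as another (2 orders).
That leaves 5 units to arrange: 2 × 2 × 5! = 4 × 120 = 480.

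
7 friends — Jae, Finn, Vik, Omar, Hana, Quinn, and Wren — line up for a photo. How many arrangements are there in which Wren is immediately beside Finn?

Treat {Wren, Finn} as a single unit. There are 6 units to order, and the pair itself can be ordered 2 ways.
That gives 2 × 6! = 2 × 720 = 1440.

1440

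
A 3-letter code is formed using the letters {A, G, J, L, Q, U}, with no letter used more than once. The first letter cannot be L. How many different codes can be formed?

The first letter has 6−1 = 5 choices (anything except L).
The remaining 2 letters are filled from the other 5 symbols without repetition: 5 × 4 = 20.
Total: 5 × 20 = 100.

100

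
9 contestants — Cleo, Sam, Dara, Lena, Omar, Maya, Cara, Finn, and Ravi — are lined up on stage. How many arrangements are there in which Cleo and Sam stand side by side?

80640

Treat {Cleo, Sam} as a single unit. There are 8 units to order, and the pair itself can be ordered 2 ways.
So the count is 2·(8)! = 80640.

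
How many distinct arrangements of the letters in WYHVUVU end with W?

With the last slot taken by W, it remains to arrange the other 6 letters (YHVUVU).
Those 6 letters have U appearing twice and V appearing twice, giving (6)!/(2!·2!) = 180.

180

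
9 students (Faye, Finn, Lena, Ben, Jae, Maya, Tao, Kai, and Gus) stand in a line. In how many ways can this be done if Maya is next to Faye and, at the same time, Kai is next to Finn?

20160

Treat {Maya,Faye} as one block (2 orders) and {Kai,Finn} as another (2 orders).
That leaves 7 units to arrange: 2 × 2 × 7! = 4 × 5040 = 20160.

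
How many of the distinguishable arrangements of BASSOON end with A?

180

Fix A in the last position and arrange the remaining 6 letters.
Those 6 letters have O appearing twice and S appearing twice, giving (6)!/(2!·2!) = 180.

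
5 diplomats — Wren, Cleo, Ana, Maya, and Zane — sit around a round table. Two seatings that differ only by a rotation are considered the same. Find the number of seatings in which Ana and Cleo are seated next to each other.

Treat {Ana, Cleo} as one unit (2 internal orders) and seat the resulting 4 units around the table: (3)! circular arrangements.
So 2 × (3)! = 2 × 6 = 12.

12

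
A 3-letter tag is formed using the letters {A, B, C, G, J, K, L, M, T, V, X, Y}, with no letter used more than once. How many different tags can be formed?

1320

With no repetition, fill the 3 letters in order: 12 choices, then 11, down to 10.
That product is 12 × 11 × 10 = 1320.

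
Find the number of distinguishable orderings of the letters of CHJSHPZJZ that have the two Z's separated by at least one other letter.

There are 9!/(2!·2!·2!) = 45360 arrangements of CHJSHPZJZ in total.
If the two Z's are adjacent, glue them into one block, leaving 8 items to arrange: (8)!/(2!·2!) = 10080 ways.
Hence 45360 − 10080 = 35280.

35280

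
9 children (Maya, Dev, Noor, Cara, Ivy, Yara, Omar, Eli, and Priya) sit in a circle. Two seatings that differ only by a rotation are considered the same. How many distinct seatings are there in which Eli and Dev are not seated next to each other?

Without the restriction there are (8)! = 40320 seatings.
Those with Eli next to Dev: fuse the pair into one unit and seat 8 units around a circle — 2·(7)! = 10080.
Subtracting, 40320 − 10080 = 30240.

30240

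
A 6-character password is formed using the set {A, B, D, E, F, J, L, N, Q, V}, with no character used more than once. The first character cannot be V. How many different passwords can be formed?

136080

The first character has 10−1 = 9 choices (anything except V).
The remaining 5 characters are filled from the other 9 symbols without repetition: 9 × 8 × 7 × 6 × 5 = 15120.
Total: 9 × 15120 = 136080.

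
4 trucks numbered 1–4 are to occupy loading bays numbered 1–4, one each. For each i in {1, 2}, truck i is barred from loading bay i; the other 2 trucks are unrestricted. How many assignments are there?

14

Let Aᵢ (for i ∈ {1, 2}) be the placements that put truck i in its forbidden loading bay. Any j of these fix j positions, leaving (4−j)! ways to fill the rest, and there are C(2,j) ways to pick which j.
By inclusion–exclusion, the number of valid placements is Σ_{j=0}^{2} (−1)^j C(2,j)·(4−j)!.
Computing: 24 − 12 + 2 = 14.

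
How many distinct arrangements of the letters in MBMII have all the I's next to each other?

12

Treat the 2 copies of I as a single block. The multiset to arrange is then {II, B, M, M}, 4 items in all.
That gives (4)!/(2!) = 12 arrangements.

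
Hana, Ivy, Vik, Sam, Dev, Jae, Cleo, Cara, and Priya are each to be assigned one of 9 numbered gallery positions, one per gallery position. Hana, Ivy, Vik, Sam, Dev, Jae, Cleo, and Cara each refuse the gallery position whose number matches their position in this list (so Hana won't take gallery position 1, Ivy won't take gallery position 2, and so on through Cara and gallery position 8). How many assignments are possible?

Let Aᵢ (for 1 ≤ i ≤ 8) be the placements that put person i in their forbidden gallery position. Any j of these fix j positions, leaving (9−j)! ways to fill the rest, and there are C(8,j) ways to pick which j.
By inclusion–exclusion, the number of valid placements is Σ_{j=0}^{8} (−1)^j C(8,j)·(9−j)!.
Computing: 362880 − 322560 + 141120 − 40320 + 8400 − 1344 + 168 − 16 + 1 = 148329.

148329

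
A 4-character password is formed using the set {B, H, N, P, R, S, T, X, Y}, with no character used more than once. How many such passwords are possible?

This is a permutation of 4 out of 9: P(9,4) = 9!/5!.
That product is 9 × 8 × 7 × 6 = 3024.

3024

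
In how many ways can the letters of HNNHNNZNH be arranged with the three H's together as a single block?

42

Treat the 3 copies of H as a single block. The multiset to arrange is then {HHH, N, N, N, N, N, Z}, 7 items in all.
That gives (7)!/(5!) = 42 arrangements.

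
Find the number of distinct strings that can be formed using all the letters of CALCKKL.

Letter multiplicities in CALCKKL: A×1, C×2, K×2, L×2.
Dividing 7! = 5040 by 2!·2!·2! = 8 for the repeated letters gives 630.

630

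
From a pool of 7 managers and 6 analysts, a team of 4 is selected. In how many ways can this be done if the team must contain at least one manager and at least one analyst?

With no constraint there are C(13,4) = 715 possible selections.
Subtract selections that omit an entire group: no managers → C(6,4) = 15; no analysts → C(7,4) = 35.
Both groups omitted at once is impossible, so 715 − 50 = 665.

665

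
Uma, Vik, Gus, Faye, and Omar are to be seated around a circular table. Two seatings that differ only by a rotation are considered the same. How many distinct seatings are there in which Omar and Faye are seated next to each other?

Glue Omar and Faye into a block (2 internal orders). Seating 4 units around a circle gives (3)! arrangements.
So 2 × (3)! = 2 × 6 = 12.

12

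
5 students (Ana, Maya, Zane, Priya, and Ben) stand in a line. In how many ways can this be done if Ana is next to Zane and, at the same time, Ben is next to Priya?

Treat {Ana,Zane} as one block (2 orders) and {Ben,Priya} as another (2 orders).
That leaves 3 units to arrange: 2 × 2 × 3! = 4 × 6 = 24.

24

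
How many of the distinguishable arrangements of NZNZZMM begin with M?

With the first slot taken by M, it remains to arrange the other 6 letters (NZNZZM).
Those 6 letters have N appearing twice and Z appearing 3 times, giving (6)!/(3!·2!) = 60.

60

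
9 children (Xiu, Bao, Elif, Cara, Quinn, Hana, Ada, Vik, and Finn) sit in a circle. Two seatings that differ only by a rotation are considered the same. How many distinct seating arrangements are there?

Seat Xiu anywhere (absorbing the rotational symmetry), then permute the other 8: (8)! = 40320.

40320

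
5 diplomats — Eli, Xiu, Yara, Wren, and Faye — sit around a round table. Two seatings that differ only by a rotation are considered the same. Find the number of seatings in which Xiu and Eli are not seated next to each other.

Without the restriction there are (4)! = 24 seatings.
Seatings with Xiu beside Eli: treat them as a block with 2 internal orders, giving 2 × (3)! = 12.
Subtracting, 24 − 12 = 12.

12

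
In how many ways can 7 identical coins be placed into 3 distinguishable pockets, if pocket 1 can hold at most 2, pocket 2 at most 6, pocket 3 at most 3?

11

By stars and bars, unrestricted non-negative solutions to x_1+…+x_3 = 7 number C(7+2,2) = 36.
Subtract solutions that violate a single cap (substitute x_i' = x_i − (cap_i+1)): x_1 ≥ 3 gives C(6,2) = 15; x_2 ≥ 7 gives C(2,2) = 1; x_3 ≥ 4 gives C(5,2) = 10. Together 26.
Add back pairs where two caps are both exceeded: 0 + 1 + 0 = 1.
By inclusion–exclusion the count is 36 − 26 + 1 = 11.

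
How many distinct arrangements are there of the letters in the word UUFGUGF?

210

Letter multiplicities in UUFGUGF: F×2, G×2, U×3.
Dividing 7! = 5040 by 3!·2!·2! = 24 for the repeated letters gives 210.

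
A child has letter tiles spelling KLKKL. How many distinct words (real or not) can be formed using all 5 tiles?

10

The 5 letters of KLKKL have repeats: K appearing 3 times and L appearing twice.
Dividing 5! = 120 by 3!·2! = 12 for the repeated letters gives 10.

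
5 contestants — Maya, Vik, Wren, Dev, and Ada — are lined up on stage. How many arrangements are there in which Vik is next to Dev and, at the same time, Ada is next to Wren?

24

Treat {Vik,Dev} as one block (2 orders) and {Ada,Wren} as another (2 orders).
That leaves 3 units to arrange: 2 × 2 × 3! = 4 × 6 = 24.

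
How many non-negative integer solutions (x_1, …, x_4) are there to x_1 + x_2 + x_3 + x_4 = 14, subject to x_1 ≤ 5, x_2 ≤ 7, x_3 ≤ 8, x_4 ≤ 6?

260

Ignoring the caps, the number of non-negative solutions to x_1+…+x_4 = 14 is C(17,3) = 680.
Subtract solutions that violate a single cap (substitute x_i' = x_i − (cap_i+1)): x_1 ≥ 6 gives C(11,3) = 165; x_2 ≥ 8 gives C(9,3) = 84; x_3 ≥ 9 gives C(8,3) = 56; x_4 ≥ 7 gives C(10,3) = 120. Together 425.
Add back pairs where two caps are both exceeded: 1 + 0 + 4 + 0 + 0 + 0 = 5.
By inclusion–exclusion the count is 680 − 425 + 5 = 260.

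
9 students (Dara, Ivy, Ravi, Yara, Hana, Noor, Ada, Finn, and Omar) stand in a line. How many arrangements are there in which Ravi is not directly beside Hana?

282240

Of the 9! = 362880 arrangements, those with Ravi and Hana adjacent number 2 × 8! = 80640 (treat the pair as a block with 2 internal orders).
So 362880 − 80640 = 282240 arrangements keep them apart.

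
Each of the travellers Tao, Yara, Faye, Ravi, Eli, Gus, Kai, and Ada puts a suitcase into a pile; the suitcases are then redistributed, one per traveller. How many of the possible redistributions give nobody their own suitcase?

Let Aᵢ be the assignments in which traveller i gets their own suitcase. We want the size of the complement of A₁∪…∪A_8.
By inclusion–exclusion this is Σ_{j=0}^{8} (−1)^j C(8,j)·(8−j)!.
Computing: 40320 − 40320 + 20160 − 6720 + 1680 − 336 + 56 − 8 + 1 = 14833.

14833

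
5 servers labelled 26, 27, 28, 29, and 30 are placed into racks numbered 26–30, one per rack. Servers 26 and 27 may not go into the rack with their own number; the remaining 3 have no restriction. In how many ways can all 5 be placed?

Let Aᵢ (for i ∈ {26, 27}) be the placements that put server i in its forbidden rack. Any j of these fix j positions, leaving (5−j)! ways to fill the rest, and there are C(2,j) ways to pick which j.
By inclusion–exclusion, the number of valid placements is Σ_{j=0}^{2} (−1)^j C(2,j)·(5−j)!.
Computing: 120 − 48 + 6 = 78.

78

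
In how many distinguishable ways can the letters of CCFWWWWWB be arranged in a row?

CCFWWWWWB has 9 letters with C appearing twice and W appearing 5 times.
So there are 9! / (5!·2!) = 1512 distinguishable arrangements.

1512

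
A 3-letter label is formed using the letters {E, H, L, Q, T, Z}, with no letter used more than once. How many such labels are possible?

This is a permutation of 3 out of 6: P(6,3) = 6!/3!.
6 × 5 × 4 = 120.

120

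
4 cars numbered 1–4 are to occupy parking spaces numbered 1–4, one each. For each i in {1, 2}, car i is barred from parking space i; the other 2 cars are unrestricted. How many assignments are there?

14

Let Aᵢ (for i ∈ {1, 2}) be the placements that put car i in its forbidden parking space. Any j of these fix j positions, leaving (4−j)! ways to fill the rest, and there are C(2,j) ways to pick which j.
By inclusion–exclusion, the number of valid placements is Σ_{j=0}^{2} (−1)^j C(2,j)·(4−j)!.
Computing: 24 − 12 + 2 = 14.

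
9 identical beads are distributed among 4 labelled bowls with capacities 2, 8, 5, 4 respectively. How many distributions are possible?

By stars and bars, unrestricted non-negative solutions to x_1+…+x_4 = 9 number C(9+3,3) = 220.
Subtract solutions that violate a single cap (substitute x_i' = x_i − (cap_i+1)): x_1 ≥ 3 gives C(9,3) = 84; x_2 ≥ 9 gives C(3,3) = 1; x_3 ≥ 6 gives C(6,3) = 20; x_4 ≥ 5 gives C(7,3) = 35. Together 140.
Add back pairs where two caps are both exceeded: 0 + 1 + 4 + 0 + 0 + 0 = 5.
By inclusion–exclusion the count is 220 − 140 + 5 = 85.

85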